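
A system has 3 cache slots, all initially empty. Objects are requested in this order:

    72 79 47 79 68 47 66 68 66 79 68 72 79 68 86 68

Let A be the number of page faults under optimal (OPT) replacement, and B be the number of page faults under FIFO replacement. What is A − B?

-2

Under OPT: F F F . F . F . . . . F . . F . → 7 faults.
Under FIFO: F F F . F . F . . F . F . F F . → 9 faults.
A − B = 7 − 9 = -2.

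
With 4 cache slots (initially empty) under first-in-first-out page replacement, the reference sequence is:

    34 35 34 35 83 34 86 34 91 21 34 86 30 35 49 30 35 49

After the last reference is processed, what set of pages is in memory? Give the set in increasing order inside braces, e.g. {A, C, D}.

34 → miss, frames (34)
35 → miss, frames (34 35)
34 → hit
35 → hit
83 → miss, frames (34 35 83)
34 → hit
86 → miss, frames (34 35 83 86)
34 → hit
91 → miss, evict 34, frames (35 83 86 91)
21 → miss, evict 35, frames (83 86 91 21)
34 → miss, evict 83, frames (86 91 21 34)
86 → hit
30 → miss, evict 86, frames (91 21 34 30)
35 → miss, evict 91, frames (21 34 30 35)
49 → miss, evict 21, frames (34 30 35 49)
30 → hit
35 → hit
49 → hit

{30, 34, 35, 49}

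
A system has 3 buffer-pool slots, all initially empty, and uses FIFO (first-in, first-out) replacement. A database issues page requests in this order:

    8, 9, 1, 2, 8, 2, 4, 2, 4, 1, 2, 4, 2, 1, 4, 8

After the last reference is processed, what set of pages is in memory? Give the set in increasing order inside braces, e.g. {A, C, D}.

{1, 2, 8}

8 → fault, frames (8)
9 → fault, frames (8 9)
1 → fault, frames (8 9 1)
2 → fault, evict 8, frames (9 1 2)
8 → fault, evict 9, frames (1 2 8)
2 → hit
4 → fault, evict 1, frames (2 8 4)
2 → hit
4 → hit
1 → fault, evict 2, frames (8 4 1)
2 → fault, evict 8, frames (4 1 2)
4 → hit
2 → hit
1 → hit
4 → hit
8 → fault, evict 4, frames (1 2 8)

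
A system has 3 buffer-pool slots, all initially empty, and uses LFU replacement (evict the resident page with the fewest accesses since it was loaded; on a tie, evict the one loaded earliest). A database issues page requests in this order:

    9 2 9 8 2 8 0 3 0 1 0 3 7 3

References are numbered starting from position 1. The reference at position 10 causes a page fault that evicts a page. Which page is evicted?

0

pos 1: 9: fault, frames [9]
pos 2: 2: fault, frames [9, 2]
pos 3: 9: hit
pos 4: 8: fault, frames [9, 2, 8]
pos 5: 2: hit
pos 6: 8: hit
pos 7: 0: fault, evict 9, frames [2, 8, 0]
pos 8: 3: fault, evict 0, frames [2, 8, 3]
pos 9: 0: fault, evict 3, frames [2, 8, 0]
pos 10: 1: fault, evict 0, frames [2, 8, 1]
At position 10, page 0 is evicted.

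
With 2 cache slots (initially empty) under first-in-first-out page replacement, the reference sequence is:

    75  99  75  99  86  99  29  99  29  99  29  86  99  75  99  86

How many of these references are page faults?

9

75 -> miss, frames {75}
99 -> miss, frames {75,99}
75 -> hit
99 -> hit
86 -> miss, evict 75, frames {99,86}
99 -> hit
29 -> miss, evict 99, frames {86,29}
99 -> miss, evict 86, frames {29,99}
29 -> hit
99 -> hit
29 -> hit
86 -> miss, evict 29, frames {99,86}
99 -> hit
75 -> miss, evict 99, frames {86,75}
99 -> miss, evict 86, frames {75,99}
86 -> miss, evict 75, frames {99,86}
Page faults: 9.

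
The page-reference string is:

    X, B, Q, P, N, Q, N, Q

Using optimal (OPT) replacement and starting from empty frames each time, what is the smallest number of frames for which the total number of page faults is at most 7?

f=1: 8 faults
f=2: 5 faults
f=3: 5 faults
f=4: 5 faults
f=5: 5 faults
Smallest f with faults ≤ 7 is 2.

2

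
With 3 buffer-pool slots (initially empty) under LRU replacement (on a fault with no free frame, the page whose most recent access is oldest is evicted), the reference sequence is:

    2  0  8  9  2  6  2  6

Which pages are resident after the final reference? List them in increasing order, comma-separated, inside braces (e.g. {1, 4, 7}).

{2, 6, 9}

2: miss, frames (2)
0: miss, frames (2 0)
8: miss, frames (2 0 8)
9: miss, evict 2, frames (0 8 9)
2: miss, evict 0, frames (8 9 2)
6: miss, evict 8, frames (9 2 6)
2: hit
6: hit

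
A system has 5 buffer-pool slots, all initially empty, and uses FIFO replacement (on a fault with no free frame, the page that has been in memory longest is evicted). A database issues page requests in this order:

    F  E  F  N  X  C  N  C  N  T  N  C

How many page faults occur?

6

F → fault, frames [F]
E → fault, frames [F, E]
F → hit
N → fault, frames [F, E, N]
X → fault, frames [F, E, N, X]
C → fault, frames [F, E, N, X, C]
N → hit
C → hit
N → hit
T → fault, evict F, frames [E, N, X, C, T]
N → hit
C → hit
Page faults: 6.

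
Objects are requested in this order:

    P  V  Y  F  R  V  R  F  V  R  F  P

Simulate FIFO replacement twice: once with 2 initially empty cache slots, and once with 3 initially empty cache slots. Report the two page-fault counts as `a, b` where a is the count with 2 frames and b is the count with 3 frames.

9, 7

2 frames: F F F F F F . F . F . F → 9 faults.
3 frames: F F F F F F . . . . . F → 7 faults.
7 < 9: adding a frame reduced faults, as is typical.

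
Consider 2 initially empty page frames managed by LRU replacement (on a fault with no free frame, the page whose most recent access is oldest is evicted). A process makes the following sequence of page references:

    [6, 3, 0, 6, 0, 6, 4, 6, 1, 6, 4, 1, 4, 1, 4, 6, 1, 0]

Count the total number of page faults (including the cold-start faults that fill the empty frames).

6 -> fault, frames {6}
3 -> fault, frames {6,3}
0 -> fault, evict 6, frames {3,0}
6 -> fault, evict 3, frames {0,6}
0 -> hit
6 -> hit
4 -> fault, evict 0, frames {6,4}
6 -> hit
1 -> fault, evict 4, frames {6,1}
6 -> hit
4 -> fault, evict 1, frames {6,4}
1 -> fault, evict 6, frames {4,1}
4 -> hit
1 -> hit
4 -> hit
6 -> fault, evict 1, frames {4,6}
1 -> fault, evict 4, frames {6,1}
0 -> fault, evict 6, frames {1,0}
Page faults: 11.

11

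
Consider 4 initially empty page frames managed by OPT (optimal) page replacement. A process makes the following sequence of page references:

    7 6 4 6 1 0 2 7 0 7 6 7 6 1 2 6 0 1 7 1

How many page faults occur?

7 → miss, frames (7)
6 → miss, frames (7 6)
4 → miss, frames (7 6 4)
6 → hit
1 → miss, frames (7 6 4 1)
0 → miss, evict 4, frames (7 6 1 0)
2 → miss, evict 1, frames (7 6 0 2)
7 → hit
0 → hit
7 → hit
6 → hit
7 → hit
6 → hit
1 → miss, evict 7, frames (6 0 2 1)
2 → hit
6 → hit
0 → hit
1 → hit
7 → miss, evict 2, frames (6 0 1 7)
1 → hit
Page faults: 8.

8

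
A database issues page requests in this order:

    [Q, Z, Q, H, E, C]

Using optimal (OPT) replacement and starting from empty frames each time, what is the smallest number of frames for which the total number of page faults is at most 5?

2

f=1: 6 faults
f=2: 5 faults
f=3: 5 faults
f=4: 5 faults
f=5: 5 faults
Smallest f with faults ≤ 5 is 2.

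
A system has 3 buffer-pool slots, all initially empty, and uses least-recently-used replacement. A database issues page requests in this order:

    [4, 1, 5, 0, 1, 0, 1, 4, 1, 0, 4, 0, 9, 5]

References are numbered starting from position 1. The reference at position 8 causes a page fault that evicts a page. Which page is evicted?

pos 1: 4 → miss, frames {4}
pos 2: 1 → miss, frames {4,1}
pos 3: 5 → miss, frames {4,1,5}
pos 4: 0 → miss, evict 4, frames {1,5,0}
pos 5: 1 → hit
pos 6: 0 → hit
pos 7: 1 → hit
pos 8: 4 → miss, evict 5, frames {0,1,4}
At position 8, page 5 is evicted.

5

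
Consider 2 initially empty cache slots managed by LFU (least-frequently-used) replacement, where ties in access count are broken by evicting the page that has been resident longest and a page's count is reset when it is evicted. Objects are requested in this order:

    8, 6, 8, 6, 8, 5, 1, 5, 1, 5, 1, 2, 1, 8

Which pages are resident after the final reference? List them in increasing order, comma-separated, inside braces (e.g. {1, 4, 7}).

8 -> fault, frames {8}
6 -> fault, frames {8,6}
8 -> hit
6 -> hit
8 -> hit
5 -> fault, evict 6, frames {8,5}
1 -> fault, evict 5, frames {8,1}
5 -> fault, evict 1, frames {8,5}
1 -> fault, evict 5, frames {8,1}
5 -> fault, evict 1, frames {8,5}
1 -> fault, evict 5, frames {8,1}
2 -> fault, evict 1, frames {8,2}
1 -> fault, evict 2, frames {8,1}
8 -> hit

{1, 8}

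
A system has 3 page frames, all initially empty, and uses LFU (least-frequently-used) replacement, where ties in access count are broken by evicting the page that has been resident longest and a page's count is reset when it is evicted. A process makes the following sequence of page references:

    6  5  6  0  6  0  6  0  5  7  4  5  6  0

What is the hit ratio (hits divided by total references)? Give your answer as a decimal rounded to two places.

6: miss, frames {6}
5: miss, frames {6,5}
6: hit
0: miss, frames {6,5,0}
6: hit
0: hit
6: hit
0: hit
5: hit
7: miss, evict 5, frames {6,0,7}
4: miss, evict 7, frames {6,0,4}
5: miss, evict 4, frames {6,0,5}
6: hit
0: hit
Hits: 8 of 14 references → 8/14 = 0.5714.

0.57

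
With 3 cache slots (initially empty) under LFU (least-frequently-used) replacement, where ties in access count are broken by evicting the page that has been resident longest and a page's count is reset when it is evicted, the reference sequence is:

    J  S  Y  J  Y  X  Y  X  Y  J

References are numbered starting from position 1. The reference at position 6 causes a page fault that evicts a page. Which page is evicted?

S

pos 1: J: fault, frames [J]
pos 2: S: fault, frames [J, S]
pos 3: Y: fault, frames [J, S, Y]
pos 4: J: hit
pos 5: Y: hit
pos 6: X: fault, evict S, frames [J, Y, X]
At position 6, page S is evicted.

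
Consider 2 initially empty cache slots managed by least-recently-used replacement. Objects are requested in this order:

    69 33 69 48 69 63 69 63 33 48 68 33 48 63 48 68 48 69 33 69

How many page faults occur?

13

69 -> miss, frames [69]
33 -> miss, frames [69, 33]
69 -> hit
48 -> miss, evict 33, frames [69, 48]
69 -> hit
63 -> miss, evict 48, frames [69, 63]
69 -> hit
63 -> hit
33 -> miss, evict 69, frames [63, 33]
48 -> miss, evict 63, frames [33, 48]
68 -> miss, evict 33, frames [48, 68]
33 -> miss, evict 48, frames [68, 33]
48 -> miss, evict 68, frames [33, 48]
63 -> miss, evict 33, frames [48, 63]
48 -> hit
68 -> miss, evict 63, frames [48, 68]
48 -> hit
69 -> miss, evict 68, frames [48, 69]
33 -> miss, evict 48, frames [69, 33]
69 -> hit
Page faults: 13.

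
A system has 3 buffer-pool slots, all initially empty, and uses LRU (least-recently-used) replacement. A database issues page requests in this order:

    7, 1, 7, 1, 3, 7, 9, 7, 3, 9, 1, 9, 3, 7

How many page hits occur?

7 → fault, frames {7}
1 → fault, frames {7,1}
7 → hit
1 → hit
3 → fault, frames {7,1,3}
7 → hit
9 → fault, evict 1, frames {3,7,9}
7 → hit
3 → hit
9 → hit
1 → fault, evict 7, frames {3,9,1}
9 → hit
3 → hit
7 → fault, evict 1, frames {9,3,7}
Hits: 8.

8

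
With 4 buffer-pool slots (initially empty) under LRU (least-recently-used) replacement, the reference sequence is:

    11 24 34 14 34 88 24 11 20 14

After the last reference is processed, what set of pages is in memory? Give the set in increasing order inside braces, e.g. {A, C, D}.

11: fault, frames {11}
24: fault, frames {11,24}
34: fault, frames {11,24,34}
14: fault, frames {11,24,34,14}
34: hit
88: fault, evict 11, frames {24,14,34,88}
24: hit
11: fault, evict 14, frames {34,88,24,11}
20: fault, evict 34, frames {88,24,11,20}
14: fault, evict 88, frames {24,11,20,14}

{11, 14, 20, 24}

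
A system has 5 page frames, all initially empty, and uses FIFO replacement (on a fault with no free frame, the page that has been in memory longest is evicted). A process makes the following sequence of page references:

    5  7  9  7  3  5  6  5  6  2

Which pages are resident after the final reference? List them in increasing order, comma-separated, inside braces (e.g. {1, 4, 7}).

5 -> miss, frames (5)
7 -> miss, frames (5 7)
9 -> miss, frames (5 7 9)
7 -> hit
3 -> miss, frames (5 7 9 3)
5 -> hit
6 -> miss, frames (5 7 9 3 6)
5 -> hit
6 -> hit
2 -> miss, evict 5, frames (7 9 3 6 2)

{2, 3, 6, 7, 9}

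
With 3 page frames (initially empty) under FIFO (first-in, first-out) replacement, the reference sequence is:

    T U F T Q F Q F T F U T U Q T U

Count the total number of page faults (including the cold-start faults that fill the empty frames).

T: fault, frames [T]
U: fault, frames [T, U]
F: fault, frames [T, U, F]
T: hit
Q: fault, evict T, frames [U, F, Q]
F: hit
Q: hit
F: hit
T: fault, evict U, frames [F, Q, T]
F: hit
U: fault, evict F, frames [Q, T, U]
T: hit
U: hit
Q: hit
T: hit
U: hit
Page faults: 6.

6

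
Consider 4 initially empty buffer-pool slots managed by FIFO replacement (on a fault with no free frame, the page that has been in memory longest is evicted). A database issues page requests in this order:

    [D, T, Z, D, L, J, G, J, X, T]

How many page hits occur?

2

D: miss, frames [D]
T: miss, frames [D, T]
Z: miss, frames [D, T, Z]
D: hit
L: miss, frames [D, T, Z, L]
J: miss, evict D, frames [T, Z, L, J]
G: miss, evict T, frames [Z, L, J, G]
J: hit
X: miss, evict Z, frames [L, J, G, X]
T: miss, evict L, frames [J, G, X, T]
Hits: 2.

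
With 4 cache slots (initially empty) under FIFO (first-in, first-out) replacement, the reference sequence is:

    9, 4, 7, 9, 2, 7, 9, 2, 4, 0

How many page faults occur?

5

9: fault, frames [9]
4: fault, frames [9, 4]
7: fault, frames [9, 4, 7]
9: hit
2: fault, frames [9, 4, 7, 2]
7: hit
9: hit
2: hit
4: hit
0: fault, evict 9, frames [4, 7, 2, 0]
Page faults: 5.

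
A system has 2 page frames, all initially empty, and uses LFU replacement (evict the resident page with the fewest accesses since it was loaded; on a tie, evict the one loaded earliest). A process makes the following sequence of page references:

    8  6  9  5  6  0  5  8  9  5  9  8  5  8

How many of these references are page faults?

8 -> miss, frames (8)
6 -> miss, frames (8 6)
9 -> miss, evict 8, frames (6 9)
5 -> miss, evict 6, frames (9 5)
6 -> miss, evict 9, frames (5 6)
0 -> miss, evict 5, frames (6 0)
5 -> miss, evict 6, frames (0 5)
8 -> miss, evict 0, frames (5 8)
9 -> miss, evict 5, frames (8 9)
5 -> miss, evict 8, frames (9 5)
9 -> hit
8 -> miss, evict 5, frames (9 8)
5 -> miss, evict 8, frames (9 5)
8 -> miss, evict 5, frames (9 8)
Page faults: 13.

13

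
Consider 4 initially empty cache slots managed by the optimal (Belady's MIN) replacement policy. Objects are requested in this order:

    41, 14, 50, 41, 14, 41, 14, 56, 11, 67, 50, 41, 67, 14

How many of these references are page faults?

41: fault, frames [41]
14: fault, frames [41, 14]
50: fault, frames [41, 14, 50]
41: hit
14: hit
41: hit
14: hit
56: fault, frames [41, 14, 50, 56]
11: fault, evict 56, frames [41, 14, 50, 11]
67: fault, evict 11, frames [41, 14, 50, 67]
50: hit
41: hit
67: hit
14: hit
Page faults: 6.

6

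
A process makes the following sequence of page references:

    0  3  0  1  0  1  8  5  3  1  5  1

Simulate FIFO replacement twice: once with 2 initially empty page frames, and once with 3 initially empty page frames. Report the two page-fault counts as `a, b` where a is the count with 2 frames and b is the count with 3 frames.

2 frames: F F . F F . F F F F F . → 9 faults.
3 frames: F F . F . . F F F F . . → 7 faults.
7 < 9: adding a frame reduced faults, as is typical.

9, 7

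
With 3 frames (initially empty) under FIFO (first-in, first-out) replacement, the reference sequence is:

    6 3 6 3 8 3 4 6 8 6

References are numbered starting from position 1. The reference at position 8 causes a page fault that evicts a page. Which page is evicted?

pos 1: 6 → miss, frames [6]
pos 2: 3 → miss, frames [6, 3]
pos 3: 6 → hit
pos 4: 3 → hit
pos 5: 8 → miss, frames [6, 3, 8]
pos 6: 3 → hit
pos 7: 4 → miss, evict 6, frames [3, 8, 4]
pos 8: 6 → miss, evict 3, frames [8, 4, 6]
At position 8, page 3 is evicted.

3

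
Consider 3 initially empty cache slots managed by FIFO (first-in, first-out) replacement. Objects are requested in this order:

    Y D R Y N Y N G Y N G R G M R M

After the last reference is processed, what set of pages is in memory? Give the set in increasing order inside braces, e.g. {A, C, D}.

Y -> fault, frames {Y}
D -> fault, frames {Y,D}
R -> fault, frames {Y,D,R}
Y -> hit
N -> fault, evict Y, frames {D,R,N}
Y -> fault, evict D, frames {R,N,Y}
N -> hit
G -> fault, evict R, frames {N,Y,G}
Y -> hit
N -> hit
G -> hit
R -> fault, evict N, frames {Y,G,R}
G -> hit
M -> fault, evict Y, frames {G,R,M}
R -> hit
M -> hit

{G, M, R}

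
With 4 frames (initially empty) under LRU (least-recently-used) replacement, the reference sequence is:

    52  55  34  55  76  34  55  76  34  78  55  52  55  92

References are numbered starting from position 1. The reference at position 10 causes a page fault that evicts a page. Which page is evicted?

pos 1: 52 -> miss, frames [52]
pos 2: 55 -> miss, frames [52, 55]
pos 3: 34 -> miss, frames [52, 55, 34]
pos 4: 55 -> hit
pos 5: 76 -> miss, frames [52, 34, 55, 76]
pos 6: 34 -> hit
pos 7: 55 -> hit
pos 8: 76 -> hit
pos 9: 34 -> hit
pos 10: 78 -> miss, evict 52, frames [55, 76, 34, 78]
At position 10, page 52 is evicted.

52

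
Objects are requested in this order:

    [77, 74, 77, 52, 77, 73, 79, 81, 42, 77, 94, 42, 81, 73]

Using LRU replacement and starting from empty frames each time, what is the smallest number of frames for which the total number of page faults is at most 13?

f=1: 14 faults
f=2: 12 faults
f=3: 11 faults
f=4: 10 faults
f=5: 9 faults
f=6: 8 faults
f=7: 8 faults
f=8: 8 faults
Smallest f with faults ≤ 13 is 2.

2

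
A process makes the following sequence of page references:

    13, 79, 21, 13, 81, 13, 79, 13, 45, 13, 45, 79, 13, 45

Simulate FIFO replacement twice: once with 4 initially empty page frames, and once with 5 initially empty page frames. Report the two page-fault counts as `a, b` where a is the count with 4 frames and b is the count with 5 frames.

4 frames: F F F . F . . . F F . F . . → 7 faults.
5 frames: F F F . F . . . F . . . . . → 5 faults.
5 < 7: adding a frame reduced faults, as is typical.

7, 5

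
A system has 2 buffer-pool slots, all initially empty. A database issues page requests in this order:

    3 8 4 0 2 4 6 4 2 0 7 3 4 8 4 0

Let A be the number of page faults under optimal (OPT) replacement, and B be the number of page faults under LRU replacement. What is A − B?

-2

Under OPT: F F F F F . F . F F F F . F . F → 12 faults.
Under LRU: F F F F F F F . F F F F F F . F → 14 faults.
A − B = 12 − 14 = -2.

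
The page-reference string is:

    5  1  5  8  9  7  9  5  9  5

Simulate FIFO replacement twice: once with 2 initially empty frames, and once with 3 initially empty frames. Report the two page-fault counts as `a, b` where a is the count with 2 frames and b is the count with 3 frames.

7, 6

2 frames: F F . F F F . F F . → 7 faults.
3 frames: F F . F F F . F . . → 6 faults.
6 < 7: adding a frame reduced faults, as is typical.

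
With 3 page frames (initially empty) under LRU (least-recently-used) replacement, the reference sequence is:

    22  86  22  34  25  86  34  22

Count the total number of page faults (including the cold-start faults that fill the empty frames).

6

22: miss, frames (22)
86: miss, frames (22 86)
22: hit
34: miss, frames (86 22 34)
25: miss, evict 86, frames (22 34 25)
86: miss, evict 22, frames (34 25 86)
34: hit
22: miss, evict 25, frames (86 34 22)
Page faults: 6.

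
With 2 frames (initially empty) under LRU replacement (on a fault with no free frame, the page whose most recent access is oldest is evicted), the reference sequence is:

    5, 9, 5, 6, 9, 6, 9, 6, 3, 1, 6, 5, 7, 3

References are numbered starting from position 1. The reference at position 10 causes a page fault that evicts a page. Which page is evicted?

pos 1: 5 → fault, frames (5)
pos 2: 9 → fault, frames (5 9)
pos 3: 5 → hit
pos 4: 6 → fault, evict 9, frames (5 6)
pos 5: 9 → fault, evict 5, frames (6 9)
pos 6: 6 → hit
pos 7: 9 → hit
pos 8: 6 → hit
pos 9: 3 → fault, evict 9, frames (6 3)
pos 10: 1 → fault, evict 6, frames (3 1)
At position 10, page 6 is evicted.

6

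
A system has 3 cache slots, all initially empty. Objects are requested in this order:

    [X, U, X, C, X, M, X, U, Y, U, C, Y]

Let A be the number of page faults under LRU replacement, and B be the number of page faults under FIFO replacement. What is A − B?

Under LRU: F F . F . F . F F . F . → 7 faults.
Under FIFO: F F . F . F F F F . F . → 8 faults.
A − B = 7 − 8 = -1.

-1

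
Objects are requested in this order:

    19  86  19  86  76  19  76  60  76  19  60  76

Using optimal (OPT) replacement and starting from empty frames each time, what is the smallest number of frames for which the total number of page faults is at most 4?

f=1: 12 faults
f=2: 6 faults
f=3: 4 faults
f=4: 4 faults
Smallest f with faults ≤ 4 is 3.

3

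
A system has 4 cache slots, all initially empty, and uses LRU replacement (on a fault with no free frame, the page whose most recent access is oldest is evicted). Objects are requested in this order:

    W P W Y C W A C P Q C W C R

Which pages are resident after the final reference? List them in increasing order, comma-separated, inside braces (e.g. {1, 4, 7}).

W -> miss, frames (W)
P -> miss, frames (W P)
W -> hit
Y -> miss, frames (P W Y)
C -> miss, frames (P W Y C)
W -> hit
A -> miss, evict P, frames (Y C W A)
C -> hit
P -> miss, evict Y, frames (W A C P)
Q -> miss, evict W, frames (A C P Q)
C -> hit
W -> miss, evict A, frames (P Q C W)
C -> hit
R -> miss, evict P, frames (Q W C R)

{C, Q, R, W}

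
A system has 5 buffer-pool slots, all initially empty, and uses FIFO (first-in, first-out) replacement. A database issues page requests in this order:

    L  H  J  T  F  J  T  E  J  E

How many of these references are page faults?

6

L → fault, frames [L]
H → fault, frames [L, H]
J → fault, frames [L, H, J]
T → fault, frames [L, H, J, T]
F → fault, frames [L, H, J, T, F]
J → hit
T → hit
E → fault, evict L, frames [H, J, T, F, E]
J → hit
E → hit
Page faults: 6.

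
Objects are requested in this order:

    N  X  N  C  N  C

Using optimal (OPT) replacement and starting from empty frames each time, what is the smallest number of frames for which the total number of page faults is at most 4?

f=1: 6 faults
f=2: 3 faults
f=3: 3 faults
Smallest f with faults ≤ 4 is 2.

2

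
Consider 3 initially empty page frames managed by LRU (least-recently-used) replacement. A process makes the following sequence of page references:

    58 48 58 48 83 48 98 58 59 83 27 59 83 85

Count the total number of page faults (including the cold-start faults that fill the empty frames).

9

58: miss, frames [58]
48: miss, frames [58, 48]
58: hit
48: hit
83: miss, frames [58, 48, 83]
48: hit
98: miss, evict 58, frames [83, 48, 98]
58: miss, evict 83, frames [48, 98, 58]
59: miss, evict 48, frames [98, 58, 59]
83: miss, evict 98, frames [58, 59, 83]
27: miss, evict 58, frames [59, 83, 27]
59: hit
83: hit
85: miss, evict 27, frames [59, 83, 85]
Page faults: 9.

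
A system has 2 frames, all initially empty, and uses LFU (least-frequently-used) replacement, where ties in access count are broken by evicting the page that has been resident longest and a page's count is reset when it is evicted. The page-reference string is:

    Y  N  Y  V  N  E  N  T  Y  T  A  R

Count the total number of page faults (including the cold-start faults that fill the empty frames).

Y → miss, frames {Y}
N → miss, frames {Y,N}
Y → hit
V → miss, evict N, frames {Y,V}
N → miss, evict V, frames {Y,N}
E → miss, evict N, frames {Y,E}
N → miss, evict E, frames {Y,N}
T → miss, evict N, frames {Y,T}
Y → hit
T → hit
A → miss, evict T, frames {Y,A}
R → miss, evict A, frames {Y,R}
Page faults: 9.

9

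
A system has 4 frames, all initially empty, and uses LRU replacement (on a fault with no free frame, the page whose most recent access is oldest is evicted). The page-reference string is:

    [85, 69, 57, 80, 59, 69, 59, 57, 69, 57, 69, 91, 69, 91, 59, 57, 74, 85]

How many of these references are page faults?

85: fault, frames [85]
69: fault, frames [85, 69]
57: fault, frames [85, 69, 57]
80: fault, frames [85, 69, 57, 80]
59: fault, evict 85, frames [69, 57, 80, 59]
69: hit
59: hit
57: hit
69: hit
57: hit
69: hit
91: fault, evict 80, frames [59, 57, 69, 91]
69: hit
91: hit
59: hit
57: hit
74: fault, evict 69, frames [91, 59, 57, 74]
85: fault, evict 91, frames [59, 57, 74, 85]
Page faults: 8.

8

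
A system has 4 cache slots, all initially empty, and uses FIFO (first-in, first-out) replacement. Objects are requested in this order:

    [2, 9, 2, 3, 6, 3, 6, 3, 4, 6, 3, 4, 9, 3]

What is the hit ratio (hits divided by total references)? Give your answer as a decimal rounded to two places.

2 -> fault, frames (2)
9 -> fault, frames (2 9)
2 -> hit
3 -> fault, frames (2 9 3)
6 -> fault, frames (2 9 3 6)
3 -> hit
6 -> hit
3 -> hit
4 -> fault, evict 2, frames (9 3 6 4)
6 -> hit
3 -> hit
4 -> hit
9 -> hit
3 -> hit
Hits: 9 of 14 references → 9/14 = 0.6429.

0.64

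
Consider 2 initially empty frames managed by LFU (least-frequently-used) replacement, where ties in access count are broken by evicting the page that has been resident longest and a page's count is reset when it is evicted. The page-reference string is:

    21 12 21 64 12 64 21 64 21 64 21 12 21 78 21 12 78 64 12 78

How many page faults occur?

12

21 → miss, frames {21}
12 → miss, frames {21,12}
21 → hit
64 → miss, evict 12, frames {21,64}
12 → miss, evict 64, frames {21,12}
64 → miss, evict 12, frames {21,64}
21 → hit
64 → hit
21 → hit
64 → hit
21 → hit
12 → miss, evict 64, frames {21,12}
21 → hit
78 → miss, evict 12, frames {21,78}
21 → hit
12 → miss, evict 78, frames {21,12}
78 → miss, evict 12, frames {21,78}
64 → miss, evict 78, frames {21,64}
12 → miss, evict 64, frames {21,12}
78 → miss, evict 12, frames {21,78}
Page faults: 12.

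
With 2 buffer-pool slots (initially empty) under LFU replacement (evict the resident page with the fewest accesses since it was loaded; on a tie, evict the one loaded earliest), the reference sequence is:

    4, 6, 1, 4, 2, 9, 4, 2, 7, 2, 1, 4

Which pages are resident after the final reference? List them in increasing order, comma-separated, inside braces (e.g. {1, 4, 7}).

{2, 4}

4 -> fault, frames [4]
6 -> fault, frames [4, 6]
1 -> fault, evict 4, frames [6, 1]
4 -> fault, evict 6, frames [1, 4]
2 -> fault, evict 1, frames [4, 2]
9 -> fault, evict 4, frames [2, 9]
4 -> fault, evict 2, frames [9, 4]
2 -> fault, evict 9, frames [4, 2]
7 -> fault, evict 4, frames [2, 7]
2 -> hit
1 -> fault, evict 7, frames [2, 1]
4 -> fault, evict 1, frames [2, 4]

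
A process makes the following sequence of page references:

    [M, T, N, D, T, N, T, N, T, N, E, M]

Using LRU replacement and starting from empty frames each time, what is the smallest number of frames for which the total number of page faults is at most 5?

5

f=1: 12 faults
f=2: 8 faults
f=3: 6 faults
f=4: 6 faults
f=5: 5 faults
Smallest f with faults ≤ 5 is 5.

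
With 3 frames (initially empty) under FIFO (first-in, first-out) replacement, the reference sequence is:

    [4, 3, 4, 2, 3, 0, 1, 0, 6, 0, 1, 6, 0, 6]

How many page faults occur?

6

4 -> fault, frames {4}
3 -> fault, frames {4,3}
4 -> hit
2 -> fault, frames {4,3,2}
3 -> hit
0 -> fault, evict 4, frames {3,2,0}
1 -> fault, evict 3, frames {2,0,1}
0 -> hit
6 -> fault, evict 2, frames {0,1,6}
0 -> hit
1 -> hit
6 -> hit
0 -> hit
6 -> hit
Page faults: 6.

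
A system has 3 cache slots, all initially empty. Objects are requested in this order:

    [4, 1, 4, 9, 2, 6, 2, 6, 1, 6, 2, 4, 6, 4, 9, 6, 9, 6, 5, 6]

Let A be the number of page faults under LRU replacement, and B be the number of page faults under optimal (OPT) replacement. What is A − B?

1

Under LRU: F F . F F F . . F . . F . . F . . . F . → 9 faults.
Under OPT: F F . F F F . . . . . F . . F . . . F . → 8 faults.
A − B = 9 − 8 = 1.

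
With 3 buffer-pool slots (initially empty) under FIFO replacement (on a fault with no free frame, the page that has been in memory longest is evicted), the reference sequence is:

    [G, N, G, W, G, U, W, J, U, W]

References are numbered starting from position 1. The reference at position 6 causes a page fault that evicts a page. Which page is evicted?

G

pos 1: G -> fault, frames [G]
pos 2: N -> fault, frames [G, N]
pos 3: G -> hit
pos 4: W -> fault, frames [G, N, W]
pos 5: G -> hit
pos 6: U -> fault, evict G, frames [N, W, U]
At position 6, page G is evicted.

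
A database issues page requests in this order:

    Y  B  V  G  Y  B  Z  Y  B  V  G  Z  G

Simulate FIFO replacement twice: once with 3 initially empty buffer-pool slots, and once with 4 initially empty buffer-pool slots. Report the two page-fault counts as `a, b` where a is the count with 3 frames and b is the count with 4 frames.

3 frames: F F F F F F F . . F F . . → 9 faults.
4 frames: F F F F . . F F F F F F . → 10 faults.
10 > 9: adding a frame increased faults — Belady's anomaly.

9, 10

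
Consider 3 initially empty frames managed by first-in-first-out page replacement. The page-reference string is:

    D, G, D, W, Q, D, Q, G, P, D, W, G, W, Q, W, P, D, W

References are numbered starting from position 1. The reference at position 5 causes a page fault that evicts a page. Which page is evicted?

pos 1: D: miss, frames {D}
pos 2: G: miss, frames {D,G}
pos 3: D: hit
pos 4: W: miss, frames {D,G,W}
pos 5: Q: miss, evict D, frames {G,W,Q}
At position 5, page D is evicted.

D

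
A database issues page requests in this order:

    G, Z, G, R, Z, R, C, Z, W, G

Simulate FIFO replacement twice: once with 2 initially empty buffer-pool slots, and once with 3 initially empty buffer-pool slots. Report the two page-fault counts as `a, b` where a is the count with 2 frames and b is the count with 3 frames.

7, 6

2 frames: F F . F . . F F F F → 7 faults.
3 frames: F F . F . . F . F F → 6 faults.
6 < 7: adding a frame reduced faults, as is typical.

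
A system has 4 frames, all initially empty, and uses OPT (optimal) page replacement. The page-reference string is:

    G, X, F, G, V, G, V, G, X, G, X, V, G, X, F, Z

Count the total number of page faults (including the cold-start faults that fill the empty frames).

G: fault, frames [G]
X: fault, frames [G, X]
F: fault, frames [G, X, F]
G: hit
V: fault, frames [G, X, F, V]
G: hit
V: hit
G: hit
X: hit
G: hit
X: hit
V: hit
G: hit
X: hit
F: hit
Z: fault, evict V, frames [G, X, F, Z]
Page faults: 5.

5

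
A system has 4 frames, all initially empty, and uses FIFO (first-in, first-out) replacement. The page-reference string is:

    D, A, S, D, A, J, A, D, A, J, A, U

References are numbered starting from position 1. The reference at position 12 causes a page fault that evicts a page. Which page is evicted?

D

pos 1: D → miss, frames (D)
pos 2: A → miss, frames (D A)
pos 3: S → miss, frames (D A S)
pos 4: D → hit
pos 5: A → hit
pos 6: J → miss, frames (D A S J)
pos 7: A → hit
pos 8: D → hit
pos 9: A → hit
pos 10: J → hit
pos 11: A → hit
pos 12: U → miss, evict D, frames (A S J U)
At position 12, page D is evicted.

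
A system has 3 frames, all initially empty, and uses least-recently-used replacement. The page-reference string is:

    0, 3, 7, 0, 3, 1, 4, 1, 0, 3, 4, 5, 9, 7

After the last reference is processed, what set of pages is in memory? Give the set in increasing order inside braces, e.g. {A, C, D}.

{5, 7, 9}

0 → miss, frames [0]
3 → miss, frames [0, 3]
7 → miss, frames [0, 3, 7]
0 → hit
3 → hit
1 → miss, evict 7, frames [0, 3, 1]
4 → miss, evict 0, frames [3, 1, 4]
1 → hit
0 → miss, evict 3, frames [4, 1, 0]
3 → miss, evict 4, frames [1, 0, 3]
4 → miss, evict 1, frames [0, 3, 4]
5 → miss, evict 0, frames [3, 4, 5]
9 → miss, evict 3, frames [4, 5, 9]
7 → miss, evict 4, frames [5, 9, 7]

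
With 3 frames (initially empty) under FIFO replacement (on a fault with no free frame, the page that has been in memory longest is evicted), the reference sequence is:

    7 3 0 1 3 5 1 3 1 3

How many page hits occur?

7 → miss, frames [7]
3 → miss, frames [7, 3]
0 → miss, frames [7, 3, 0]
1 → miss, evict 7, frames [3, 0, 1]
3 → hit
5 → miss, evict 3, frames [0, 1, 5]
1 → hit
3 → miss, evict 0, frames [1, 5, 3]
1 → hit
3 → hit
Hits: 4.

4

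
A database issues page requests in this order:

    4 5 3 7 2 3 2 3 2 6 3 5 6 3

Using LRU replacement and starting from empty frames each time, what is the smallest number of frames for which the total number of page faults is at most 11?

2

f=1: 14 faults
f=2: 11 faults
f=3: 7 faults
f=4: 7 faults
f=5: 6 faults
f=6: 6 faults
Smallest f with faults ≤ 11 is 2.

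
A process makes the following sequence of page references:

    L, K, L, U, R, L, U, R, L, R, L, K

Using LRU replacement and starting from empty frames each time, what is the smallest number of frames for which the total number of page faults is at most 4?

f=1: 12 faults
f=2: 9 faults
f=3: 5 faults
f=4: 4 faults
Smallest f with faults ≤ 4 is 4.

4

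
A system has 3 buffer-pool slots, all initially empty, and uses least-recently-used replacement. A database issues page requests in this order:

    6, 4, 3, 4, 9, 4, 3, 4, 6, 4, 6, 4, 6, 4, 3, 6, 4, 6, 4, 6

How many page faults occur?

5

6 -> miss, frames (6)
4 -> miss, frames (6 4)
3 -> miss, frames (6 4 3)
4 -> hit
9 -> miss, evict 6, frames (3 4 9)
4 -> hit
3 -> hit
4 -> hit
6 -> miss, evict 9, frames (3 4 6)
4 -> hit
6 -> hit
4 -> hit
6 -> hit
4 -> hit
3 -> hit
6 -> hit
4 -> hit
6 -> hit
4 -> hit
6 -> hit
Page faults: 5.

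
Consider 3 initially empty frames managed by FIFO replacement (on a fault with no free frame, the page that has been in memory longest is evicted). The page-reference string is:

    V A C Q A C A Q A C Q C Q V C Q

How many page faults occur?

V: fault, frames [V]
A: fault, frames [V, A]
C: fault, frames [V, A, C]
Q: fault, evict V, frames [A, C, Q]
A: hit
C: hit
A: hit
Q: hit
A: hit
C: hit
Q: hit
C: hit
Q: hit
V: fault, evict A, frames [C, Q, V]
C: hit
Q: hit
Page faults: 5.

5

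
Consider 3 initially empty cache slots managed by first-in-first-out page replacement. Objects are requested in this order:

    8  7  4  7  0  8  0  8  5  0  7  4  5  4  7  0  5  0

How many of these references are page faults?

8 → miss, frames [8]
7 → miss, frames [8, 7]
4 → miss, frames [8, 7, 4]
7 → hit
0 → miss, evict 8, frames [7, 4, 0]
8 → miss, evict 7, frames [4, 0, 8]
0 → hit
8 → hit
5 → miss, evict 4, frames [0, 8, 5]
0 → hit
7 → miss, evict 0, frames [8, 5, 7]
4 → miss, evict 8, frames [5, 7, 4]
5 → hit
4 → hit
7 → hit
0 → miss, evict 5, frames [7, 4, 0]
5 → miss, evict 7, frames [4, 0, 5]
0 → hit
Page faults: 10.

10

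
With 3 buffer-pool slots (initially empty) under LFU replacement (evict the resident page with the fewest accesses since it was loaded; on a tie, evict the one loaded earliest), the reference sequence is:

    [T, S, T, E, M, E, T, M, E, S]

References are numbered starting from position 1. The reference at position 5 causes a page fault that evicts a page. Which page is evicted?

S

pos 1: T -> miss, frames (T)
pos 2: S -> miss, frames (T S)
pos 3: T -> hit
pos 4: E -> miss, frames (T S E)
pos 5: M -> miss, evict S, frames (T E M)
At position 5, page S is evicted.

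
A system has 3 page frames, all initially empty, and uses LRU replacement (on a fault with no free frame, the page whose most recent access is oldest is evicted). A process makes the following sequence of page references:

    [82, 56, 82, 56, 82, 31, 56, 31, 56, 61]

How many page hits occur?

82 -> miss, frames [82]
56 -> miss, frames [82, 56]
82 -> hit
56 -> hit
82 -> hit
31 -> miss, frames [56, 82, 31]
56 -> hit
31 -> hit
56 -> hit
61 -> miss, evict 82, frames [31, 56, 61]
Hits: 6.

6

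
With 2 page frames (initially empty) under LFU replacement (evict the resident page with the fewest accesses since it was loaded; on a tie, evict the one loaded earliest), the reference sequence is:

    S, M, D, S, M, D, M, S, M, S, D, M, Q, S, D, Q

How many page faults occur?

S → fault, frames (S)
M → fault, frames (S M)
D → fault, evict S, frames (M D)
S → fault, evict M, frames (D S)
M → fault, evict D, frames (S M)
D → fault, evict S, frames (M D)
M → hit
S → fault, evict D, frames (M S)
M → hit
S → hit
D → fault, evict S, frames (M D)
M → hit
Q → fault, evict D, frames (M Q)
S → fault, evict Q, frames (M S)
D → fault, evict S, frames (M D)
Q → fault, evict D, frames (M Q)
Page faults: 12.

12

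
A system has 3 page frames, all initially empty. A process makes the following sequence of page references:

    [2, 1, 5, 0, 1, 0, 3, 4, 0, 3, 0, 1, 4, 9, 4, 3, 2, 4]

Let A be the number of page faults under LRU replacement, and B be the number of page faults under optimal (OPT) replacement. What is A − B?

2

Under LRU: F F F F . . F F . . . F F F . F F . → 11 faults.
Under OPT: F F F F . . F F . . . F . F . . F . → 9 faults.
A − B = 11 − 9 = 2.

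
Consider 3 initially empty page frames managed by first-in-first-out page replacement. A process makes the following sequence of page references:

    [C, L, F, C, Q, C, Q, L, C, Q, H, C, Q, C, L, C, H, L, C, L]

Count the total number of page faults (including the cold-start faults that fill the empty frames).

11

C → fault, frames {C}
L → fault, frames {C,L}
F → fault, frames {C,L,F}
C → hit
Q → fault, evict C, frames {L,F,Q}
C → fault, evict L, frames {F,Q,C}
Q → hit
L → fault, evict F, frames {Q,C,L}
C → hit
Q → hit
H → fault, evict Q, frames {C,L,H}
C → hit
Q → fault, evict C, frames {L,H,Q}
C → fault, evict L, frames {H,Q,C}
L → fault, evict H, frames {Q,C,L}
C → hit
H → fault, evict Q, frames {C,L,H}
L → hit
C → hit
L → hit
Page faults: 11.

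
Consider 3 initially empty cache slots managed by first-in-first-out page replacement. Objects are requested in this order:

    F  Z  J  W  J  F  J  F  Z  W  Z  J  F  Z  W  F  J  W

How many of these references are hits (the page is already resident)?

F → miss, frames {F}
Z → miss, frames {F,Z}
J → miss, frames {F,Z,J}
W → miss, evict F, frames {Z,J,W}
J → hit
F → miss, evict Z, frames {J,W,F}
J → hit
F → hit
Z → miss, evict J, frames {W,F,Z}
W → hit
Z → hit
J → miss, evict W, frames {F,Z,J}
F → hit
Z → hit
W → miss, evict F, frames {Z,J,W}
F → miss, evict Z, frames {J,W,F}
J → hit
W → hit
Hits: 9.

9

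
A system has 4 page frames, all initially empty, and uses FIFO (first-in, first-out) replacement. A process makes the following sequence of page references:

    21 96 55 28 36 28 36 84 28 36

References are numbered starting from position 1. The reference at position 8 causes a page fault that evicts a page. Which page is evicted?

96

pos 1: 21 -> fault, frames {21}
pos 2: 96 -> fault, frames {21,96}
pos 3: 55 -> fault, frames {21,96,55}
pos 4: 28 -> fault, frames {21,96,55,28}
pos 5: 36 -> fault, evict 21, frames {96,55,28,36}
pos 6: 28 -> hit
pos 7: 36 -> hit
pos 8: 84 -> fault, evict 96, frames {55,28,36,84}
At position 8, page 96 is evicted.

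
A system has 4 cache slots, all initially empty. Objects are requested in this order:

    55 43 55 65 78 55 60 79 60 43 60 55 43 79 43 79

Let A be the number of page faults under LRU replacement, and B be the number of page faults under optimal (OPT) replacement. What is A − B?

Under LRU: F F . F F . F F . F . . . . . . → 7 faults.
Under OPT: F F . F F . F F . . . . . . . . → 6 faults.
A − B = 7 − 6 = 1.

1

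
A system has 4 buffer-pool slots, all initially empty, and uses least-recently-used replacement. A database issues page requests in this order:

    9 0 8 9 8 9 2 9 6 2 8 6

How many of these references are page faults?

5

9 -> miss, frames {9}
0 -> miss, frames {9,0}
8 -> miss, frames {9,0,8}
9 -> hit
8 -> hit
9 -> hit
2 -> miss, frames {0,8,9,2}
9 -> hit
6 -> miss, evict 0, frames {8,2,9,6}
2 -> hit
8 -> hit
6 -> hit
Page faults: 5.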